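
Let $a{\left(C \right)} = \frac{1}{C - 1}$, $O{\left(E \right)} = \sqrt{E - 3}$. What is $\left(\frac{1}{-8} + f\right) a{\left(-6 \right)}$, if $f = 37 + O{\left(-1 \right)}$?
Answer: $- \frac{295}{56} - \frac{2 i}{7} \approx -5.2679 - 0.28571 i$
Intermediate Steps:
$O{\left(E \right)} = \sqrt{-3 + E}$
$a{\left(C \right)} = \frac{1}{-1 + C}$
$f = 37 + 2 i$ ($f = 37 + \sqrt{-3 - 1} = 37 + \sqrt{-4} = 37 + 2 i \approx 37.0 + 2.0 i$)
$\left(\frac{1}{-8} + f\right) a{\left(-6 \right)} = \frac{\frac{1}{-8} + \left(37 + 2 i\right)}{-1 - 6} = \frac{- \frac{1}{8} + \left(37 + 2 i\right)}{-7} = \left(\frac{295}{8} + 2 i\right) \left(- \frac{1}{7}\right) = - \frac{295}{56} - \frac{2 i}{7}$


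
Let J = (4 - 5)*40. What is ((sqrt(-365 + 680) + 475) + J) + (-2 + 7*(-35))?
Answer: 188 + 3*sqrt(35) ≈ 205.75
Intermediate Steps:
J = -40 (J = -1*40 = -40)
((sqrt(-365 + 680) + 475) + J) + (-2 + 7*(-35)) = ((sqrt(-365 + 680) + 475) - 40) + (-2 + 7*(-35)) = ((sqrt(315) + 475) - 40) + (-2 - 245) = ((3*sqrt(35) + 475) - 40) - 247 = ((475 + 3*sqrt(35)) - 40) - 247 = (435 + 3*sqrt(35)) - 247 = 188 + 3*sqrt(35)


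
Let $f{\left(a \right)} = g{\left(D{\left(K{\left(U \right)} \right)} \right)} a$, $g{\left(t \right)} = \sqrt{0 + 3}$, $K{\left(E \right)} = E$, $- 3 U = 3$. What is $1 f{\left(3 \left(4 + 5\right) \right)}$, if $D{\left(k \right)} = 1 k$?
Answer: $27 \sqrt{3} \approx 46.765$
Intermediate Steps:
$U = -1$ ($U = \left(- \frac{1}{3}\right) 3 = -1$)
$D{\left(k \right)} = k$
$g{\left(t \right)} = \sqrt{3}$
$f{\left(a \right)} = a \sqrt{3}$ ($f{\left(a \right)} = \sqrt{3} a = a \sqrt{3}$)
$1 f{\left(3 \left(4 + 5\right) \right)} = 1 \cdot 3 \left(4 + 5\right) \sqrt{3} = 1 \cdot 3 \cdot 9 \sqrt{3} = 1 \cdot 27 \sqrt{3} = 27 \sqrt{3}$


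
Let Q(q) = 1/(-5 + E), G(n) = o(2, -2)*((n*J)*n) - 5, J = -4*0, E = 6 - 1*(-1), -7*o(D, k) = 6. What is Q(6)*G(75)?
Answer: -5/2 ≈ -2.5000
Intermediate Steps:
o(D, k) = -6/7 (o(D, k) = -⅐*6 = -6/7)
E = 7 (E = 6 + 1 = 7)
J = 0
G(n) = -5 (G(n) = -6*n*0*n/7 - 5 = -0*n - 5 = -6/7*0 - 5 = 0 - 5 = -5)
Q(q) = ½ (Q(q) = 1/(-5 + 7) = 1/2 = ½)
Q(6)*G(75) = (½)*(-5) = -5/2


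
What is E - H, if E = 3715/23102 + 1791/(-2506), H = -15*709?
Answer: 153916624432/14473403 ≈ 10634.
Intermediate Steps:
H = -10635
E = -8016473/14473403 (E = 3715*(1/23102) + 1791*(-1/2506) = 3715/23102 - 1791/2506 = -8016473/14473403 ≈ -0.55388)
E - H = -8016473/14473403 - 1*(-10635) = -8016473/14473403 + 10635 = 153916624432/14473403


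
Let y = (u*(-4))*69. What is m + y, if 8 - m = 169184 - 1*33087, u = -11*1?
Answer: -133053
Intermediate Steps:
u = -11
y = 3036 (y = -11*(-4)*69 = 44*69 = 3036)
m = -136089 (m = 8 - (169184 - 1*33087) = 8 - (169184 - 33087) = 8 - 1*136097 = 8 - 136097 = -136089)
m + y = -136089 + 3036 = -133053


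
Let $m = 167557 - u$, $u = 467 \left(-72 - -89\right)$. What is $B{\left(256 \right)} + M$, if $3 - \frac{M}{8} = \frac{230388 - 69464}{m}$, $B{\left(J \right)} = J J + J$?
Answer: $\frac{5252065448}{79809} \approx 65808.0$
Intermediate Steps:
$u = 7939$ ($u = 467 \left(-72 + 89\right) = 467 \cdot 17 = 7939$)
$m = 159618$ ($m = 167557 - 7939 = 159618$)
$B{\left(J \right)} = J + J^{2}$ ($B{\left(J \right)} = J^{2} + J = J + J^{2}$)
$M = \frac{1271720}{79809}$ ($M = 24 - 8 \frac{230388 - 69464}{159618} = 24 - 8 \cdot 160924 \cdot \frac{1}{159618} = 24 - \frac{643696}{79809} = \frac{1271720}{79809} \approx 15.935$)
$B{\left(256 \right)} + M = 256 \left(1 + 256\right) + \frac{1271720}{79809} = 256 \cdot 257 + \frac{1271720}{79809} = 65792 + \frac{1271720}{79809} = \frac{5252065448}{79809}$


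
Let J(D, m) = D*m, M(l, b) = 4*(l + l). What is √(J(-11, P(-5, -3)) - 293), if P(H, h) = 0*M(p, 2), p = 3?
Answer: I*√293 ≈ 17.117*I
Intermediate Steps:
M(l, b) = 8*l (M(l, b) = 4*(2*l) = 8*l)
P(H, h) = 0 (P(H, h) = 0*(8*3) = 0*24 = 0)
√(J(-11, P(-5, -3)) - 293) = √(-11*0 - 293) = √(0 - 293) = √(-293) = I*√293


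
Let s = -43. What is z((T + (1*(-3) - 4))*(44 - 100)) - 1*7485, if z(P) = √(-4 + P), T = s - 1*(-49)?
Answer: -7485 + 2*√13 ≈ -7477.8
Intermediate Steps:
T = 6 (T = -43 - 1*(-49) = -43 + 49 = 6)
z((T + (1*(-3) - 4))*(44 - 100)) - 1*7485 = √(-4 + (6 + (1*(-3) - 4))*(44 - 100)) - 1*7485 = √(-4 + (6 + (-3 - 4))*(-56)) - 7485 = √(-4 + (6 - 7)*(-56)) - 7485 = √(-4 - 1*(-56)) - 7485 = √(-4 + 56) - 7485 = √52 - 7485 = 2*√13 - 7485 = -7485 + 2*√13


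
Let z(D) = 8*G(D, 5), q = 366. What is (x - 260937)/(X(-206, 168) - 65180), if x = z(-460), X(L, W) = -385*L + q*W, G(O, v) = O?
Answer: -264617/75618 ≈ -3.4994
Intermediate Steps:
z(D) = 8*D
X(L, W) = -385*L + 366*W
x = -3680 (x = 8*(-460) = -3680)
(x - 260937)/(X(-206, 168) - 65180) = (-3680 - 260937)/((-385*(-206) + 366*168) - 65180) = -264617/((79310 + 61488) - 65180) = -264617/(140798 - 65180) = -264617/75618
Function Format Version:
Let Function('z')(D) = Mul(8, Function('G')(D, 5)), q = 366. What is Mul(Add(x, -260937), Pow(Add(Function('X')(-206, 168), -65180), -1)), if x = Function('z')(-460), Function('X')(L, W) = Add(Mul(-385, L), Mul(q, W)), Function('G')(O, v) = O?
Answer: Rational(-264617, 75618) ≈ -3.4994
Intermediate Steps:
Function('z')(D) = Mul(8, D)
Function('X')(L, W) = Add(Mul(-385, L), Mul(366, W))
x = -3680 (x = Mul(8, -460) = -3680)
Mul(Add(x, -260937), Pow(Add(Function('X')(-206, 168), -65180), -1)) = Mul(Add(-3680, -260937), Pow(Add(Add(Mul(-385, -206), Mul(366, 168)), -65180), -1)) = Mul(-264617, Pow(Add(Add(79310, 61488), -65180), -1)) = Mul(-264617, Pow(Add(140798, -65180), -1)) = Mul(-264617, Pow(75618, -1)) = Mul(-264617, Rational(1, 75618)) = Rational(-264617, 75618)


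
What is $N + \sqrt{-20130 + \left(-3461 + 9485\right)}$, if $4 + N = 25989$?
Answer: $25985 + i \sqrt{14106} \approx 25985.0 + 118.77 i$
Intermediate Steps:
$N = 25985$ ($N = -4 + 25989 = 25985$)
$N + \sqrt{-20130 + \left(-3461 + 9485\right)} = 25985 + \sqrt{-20130 + \left(-3461 + 9485\right)} = 25985 + \sqrt{-20130 + 6024} = 25985 + \sqrt{-14106} = 25985 + i \sqrt{14106}$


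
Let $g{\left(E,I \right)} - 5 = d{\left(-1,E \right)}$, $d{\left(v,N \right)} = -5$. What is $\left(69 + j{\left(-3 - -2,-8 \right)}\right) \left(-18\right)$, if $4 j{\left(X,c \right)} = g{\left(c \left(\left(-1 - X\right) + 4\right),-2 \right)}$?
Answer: $-1242$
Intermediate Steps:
$g{\left(E,I \right)} = 0$ ($g{\left(E,I \right)} = 5 - 5 = 0$)
$j{\left(X,c \right)} = 0$ ($j{\left(X,c \right)} = \frac{1}{4} \cdot 0 = 0$)
$\left(69 + j{\left(-3 - -2,-8 \right)}\right) \left(-18\right) = \left(69 + 0\right) \left(-18\right) = 69 \left(-18\right) = -1242$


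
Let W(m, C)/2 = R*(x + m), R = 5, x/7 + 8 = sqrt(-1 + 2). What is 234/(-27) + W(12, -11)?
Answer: -1136/3 ≈ -378.67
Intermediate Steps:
x = -49 (x = -56 + 7*sqrt(-1 + 2) = -56 + 7*sqrt(1) = -56 + 7*1 = -56 + 7 = -49)
W(m, C) = -490 + 10*m (W(m, C) = 2*(5*(-49 + m)) = 2*(-245 + 5*m) = -490 + 10*m)
234/(-27) + W(12, -11) = 234/(-27) + (-490 + 10*12) = -1/27*234 + (-490 + 120) = -26/3 - 370 = -1136/3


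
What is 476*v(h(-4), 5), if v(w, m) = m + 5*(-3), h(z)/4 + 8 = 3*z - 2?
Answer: -4760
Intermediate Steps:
h(z) = -40 + 12*z (h(z) = -32 + 4*(3*z - 2) = -32 + 4*(-2 + 3*z) = -32 + (-8 + 12*z) = -40 + 12*z)
v(w, m) = -15 + m (v(w, m) = m - 15 = -15 + m)
476*v(h(-4), 5) = 476*(-15 + 5) = 476*(-10) = -4760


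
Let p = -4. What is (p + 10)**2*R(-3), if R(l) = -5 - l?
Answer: -72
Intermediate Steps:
(p + 10)**2*R(-3) = (-4 + 10)**2*(-5 - 1*(-3)) = 6**2*(-5 + 3) = 36*(-2) = -72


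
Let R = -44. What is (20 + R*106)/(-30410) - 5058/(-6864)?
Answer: 15474183/17394520 ≈ 0.88960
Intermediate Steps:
(20 + R*106)/(-30410) - 5058/(-6864) = (20 - 44*106)/(-30410) - 5058/(-6864) = (20 - 4664)*(-1/30410) - 5058*(-1/6864) = -4644*(-1/30410) + 843/1144 = 2322/15205 + 843/1144 = 15474183/17394520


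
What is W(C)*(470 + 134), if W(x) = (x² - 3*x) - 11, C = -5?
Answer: 17516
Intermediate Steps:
W(x) = -11 + x² - 3*x
W(C)*(470 + 134) = (-11 + (-5)² - 3*(-5))*(470 + 134) = (-11 + 25 + 15)*604 = 29*604 = 17516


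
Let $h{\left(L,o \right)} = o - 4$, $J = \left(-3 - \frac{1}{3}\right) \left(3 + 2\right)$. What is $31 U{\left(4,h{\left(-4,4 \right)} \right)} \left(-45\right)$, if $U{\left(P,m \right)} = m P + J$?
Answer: $23250$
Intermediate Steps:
$J = - \frac{50}{3}$ ($J = \left(-3 - \frac{1}{3}\right) 5 = \left(- \frac{10}{3}\right) 5 = - \frac{50}{3} \approx -16.667$)
$h{\left(L,o \right)} = -4 + o$
$U{\left(P,m \right)} = - \frac{50}{3} + P m$ ($U{\left(P,m \right)} = m P - \frac{50}{3} = P m - \frac{50}{3} = - \frac{50}{3} + P m$)
$31 U{\left(4,h{\left(-4,4 \right)} \right)} \left(-45\right) = 31 \left(- \frac{50}{3} + 4 \left(-4 + 4\right)\right) \left(-45\right) = 31 \left(- \frac{50}{3} + 4 \cdot 0\right) \left(-45\right) = 31 \left(- \frac{50}{3} + 0\right) \left(-45\right) = 31 \left(- \frac{50}{3}\right) \left(-45\right) = \left(- \frac{1550}{3}\right) \left(-45\right) = 23250$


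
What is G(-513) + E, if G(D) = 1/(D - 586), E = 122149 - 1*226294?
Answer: -114455356/1099 ≈ -1.0415e+5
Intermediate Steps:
E = -104145 (E = 122149 - 226294 = -104145)
G(D) = 1/(-586 + D)
G(-513) + E = 1/(-586 - 513) - 104145 = 1/(-1099) - 104145 = -1/1099 - 104145 = -114455356/1099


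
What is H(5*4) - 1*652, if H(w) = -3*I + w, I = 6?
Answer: -650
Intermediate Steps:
H(w) = -18 + w (H(w) = -3*6 + w = -18 + w)
H(5*4) - 1*652 = (-18 + 5*4) - 1*652 = (-18 + 20) - 652 = 2 - 652 = -650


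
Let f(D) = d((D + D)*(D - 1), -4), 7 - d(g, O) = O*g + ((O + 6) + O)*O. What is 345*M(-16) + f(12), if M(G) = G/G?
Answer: 1400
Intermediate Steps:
M(G) = 1
d(g, O) = 7 - O*g - O*(6 + 2*O) (d(g, O) = 7 - (O*g + ((O + 6) + O)*O) = 7 - (O*g + ((6 + O) + O)*O) = 7 - (O*g + (6 + 2*O)*O) = 7 - (O*g + O*(6 + 2*O)) = 7 + (-O*g - O*(6 + 2*O)) = 7 - O*g - O*(6 + 2*O))
f(D) = -1 + 8*D*(-1 + D) (f(D) = 7 - 6*(-4) - 2*(-4)² - 1*(-4)*(D + D)*(D - 1) = 7 + 24 - 2*16 - 1*(-4)*(2*D)*(-1 + D) = 7 + 24 - 32 - 1*(-4)*2*D*(-1 + D) = 7 + 24 - 32 + 8*D*(-1 + D) = -1 + 8*D*(-1 + D))
345*M(-16) + f(12) = 345*1 + (-1 + 8*12*(-1 + 12)) = 345 + (-1 + 8*12*11) = 345 + (-1 + 1056) = 345 + 1055 = 1400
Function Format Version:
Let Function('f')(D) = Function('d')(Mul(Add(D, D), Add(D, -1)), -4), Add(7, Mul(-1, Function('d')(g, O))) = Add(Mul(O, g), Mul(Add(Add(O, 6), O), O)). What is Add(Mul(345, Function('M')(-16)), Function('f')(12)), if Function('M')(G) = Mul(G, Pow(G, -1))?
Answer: 1400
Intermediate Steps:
Function('M')(G) = 1
Function('d')(g, O) = Add(7, Mul(-1, O, g), Mul(-1, O, Add(6, Mul(2, O)))) (Function('d')(g, O) = Add(7, Mul(-1, Add(Mul(O, g), Mul(Add(Add(O, 6), O), O)))) = Add(7, Mul(-1, Add(Mul(O, g), Mul(Add(Add(6, O), O), O)))) = Add(7, Mul(-1, Add(Mul(O, g), Mul(Add(6, Mul(2, O)), O)))) = Add(7, Mul(-1, Add(Mul(O, g), Mul(O, Add(6, Mul(2, O)))))) = Add(7, Add(Mul(-1, O, g), Mul(-1, O, Add(6, Mul(2, O))))) = Add(7, Mul(-1, O, g), Mul(-1, O, Add(6, Mul(2, O)))))
Function('f')(D) = Add(-1, Mul(8, D, Add(-1, D))) (Function('f')(D) = Add(7, Mul(-6, -4), Mul(-2, Pow(-4, 2)), Mul(-1, -4, Mul(Add(D, D), Add(D, -1)))) = Add(7, 24, Mul(-2, 16), Mul(-1, -4, Mul(Mul(2, D), Add(-1, D)))) = Add(7, 24, -32, Mul(-1, -4, Mul(2, D, Add(-1, D)))) = Add(7, 24, -32, Mul(8, D, Add(-1, D))) = Add(-1, Mul(8, D, Add(-1, D))))
Add(Mul(345, Function('M')(-16)), Function('f')(12)) = Add(Mul(345, 1), Add(-1, Mul(8, 12, Add(-1, 12)))) = Add(345, Add(-1, Mul(8, 12, 11))) = Add(345, Add(-1, 1056)) = Add(345, 1055) = 1400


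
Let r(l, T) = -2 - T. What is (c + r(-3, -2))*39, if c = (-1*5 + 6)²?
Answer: 39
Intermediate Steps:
c = 1 (c = (-5 + 6)² = 1² = 1)
(c + r(-3, -2))*39 = (1 + (-2 - 1*(-2)))*39 = (1 + (-2 + 2))*39 = (1 + 0)*39 = 1*39 = 39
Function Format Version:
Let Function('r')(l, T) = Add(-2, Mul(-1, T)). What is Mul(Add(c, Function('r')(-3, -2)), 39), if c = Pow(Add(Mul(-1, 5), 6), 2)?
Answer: 39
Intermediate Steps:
c = 1 (c = Pow(Add(-5, 6), 2) = Pow(1, 2) = 1)
Mul(Add(c, Function('r')(-3, -2)), 39) = Mul(Add(1, Add(-2, Mul(-1, -2))), 39) = Mul(Add(1, Add(-2, 2)), 39) = Mul(Add(1, 0), 39) = Mul(1, 39) = 39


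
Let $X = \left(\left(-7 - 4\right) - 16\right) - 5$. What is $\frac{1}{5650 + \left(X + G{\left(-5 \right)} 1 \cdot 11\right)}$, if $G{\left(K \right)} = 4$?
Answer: $\frac{1}{5662} \approx 0.00017662$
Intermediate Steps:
$X = -32$ ($X = \left(\left(-7 - 4\right) - 16\right) - 5 = \left(-11 - 16\right) - 5 = -27 - 5 = -32$)
$\frac{1}{5650 + \left(X + G{\left(-5 \right)} 1 \cdot 11\right)} = \frac{1}{5650 - \left(32 - 4 \cdot 1 \cdot 11\right)} = \frac{1}{5650 + \left(-32 + 4 \cdot 11\right)} = \frac{1}{5650 + \left(-32 + 44\right)} = \frac{1}{5650 + 12} = \frac{1}{5662}$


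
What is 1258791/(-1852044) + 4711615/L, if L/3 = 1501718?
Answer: 509178497041/1390623905796 ≈ 0.36615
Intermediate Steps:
L = 4505154 (L = 3*1501718 = 4505154)
1258791/(-1852044) + 4711615/L = 1258791/(-1852044) + 4711615/4505154 = 1258791*(-1/1852044) + 4711615*(1/4505154) = -419597/617348 + 4711615/4505154 = 509178497041/1390623905796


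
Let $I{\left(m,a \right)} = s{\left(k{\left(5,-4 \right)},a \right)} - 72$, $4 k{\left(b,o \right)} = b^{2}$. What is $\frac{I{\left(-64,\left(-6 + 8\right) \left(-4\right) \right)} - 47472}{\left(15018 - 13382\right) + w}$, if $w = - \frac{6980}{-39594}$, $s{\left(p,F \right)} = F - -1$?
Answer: $- \frac{941367147}{32391382} \approx -29.062$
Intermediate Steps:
$k{\left(b,o \right)} = \frac{b^{2}}{4}$
$s{\left(p,F \right)} = 1 + F$ ($s{\left(p,F \right)} = F + 1 = 1 + F$)
$w = \frac{3490}{19797}$ ($w = \left(-6980\right) \left(- \frac{1}{39594}\right) = \frac{3490}{19797} \approx 0.17629$)
$I{\left(m,a \right)} = -71 + a$ ($I{\left(m,a \right)} = \left(1 + a\right) - 72 = -71 + a$)
$\frac{I{\left(-64,\left(-6 + 8\right) \left(-4\right) \right)} - 47472}{\left(15018 - 13382\right) + w} = \frac{\left(-71 + \left(-6 + 8\right) \left(-4\right)\right) - 47472}{\left(15018 - 13382\right) + \frac{3490}{19797}} = \frac{\left(-71 + 2 \left(-4\right)\right) - 47472}{1636 + \frac{3490}{19797}} = \frac{\left(-71 - 8\right) - 47472}{\frac{32391382}{19797}} = \left(-79 - 47472\right) \frac{19797}{32391382} = \left(-47551\right) \frac{19797}{32391382} = - \frac{941367147}{32391382}$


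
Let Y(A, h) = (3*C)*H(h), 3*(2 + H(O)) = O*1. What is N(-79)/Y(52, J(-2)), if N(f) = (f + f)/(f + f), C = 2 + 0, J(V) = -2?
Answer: -1/16 ≈ -0.062500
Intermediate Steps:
H(O) = -2 + O/3 (H(O) = -2 + (O*1)/3 = -2 + O/3)
C = 2
Y(A, h) = -12 + 2*h (Y(A, h) = (3*2)*(-2 + h/3) = 6*(-2 + h/3) = -12 + 2*h)
N(f) = 1 (N(f) = (2*f)/((2*f)) = (2*f)*(1/(2*f)) = 1)
N(-79)/Y(52, J(-2)) = 1/(-12 + 2*(-2)) = 1/(-12 - 4) = 1/(-16) = 1*(-1/16) = -1/16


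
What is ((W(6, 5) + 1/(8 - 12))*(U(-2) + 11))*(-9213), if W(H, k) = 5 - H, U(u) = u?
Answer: 414585/4 ≈ 1.0365e+5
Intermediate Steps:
((W(6, 5) + 1/(8 - 12))*(U(-2) + 11))*(-9213) = (((5 - 1*6) + 1/(8 - 12))*(-2 + 11))*(-9213) = (((5 - 6) + 1/(-4))*9)*(-9213) = ((-1 - ¼)*9)*(-9213) = -5/4*9*(-9213) = -45/4*(-9213) = 414585/4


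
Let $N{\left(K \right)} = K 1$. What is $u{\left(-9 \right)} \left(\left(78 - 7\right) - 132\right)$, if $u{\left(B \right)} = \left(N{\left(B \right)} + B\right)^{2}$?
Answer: $-19764$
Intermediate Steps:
$N{\left(K \right)} = K$
$u{\left(B \right)} = 4 B^{2}$ ($u{\left(B \right)} = \left(B + B\right)^{2} = \left(2 B\right)^{2} = 4 B^{2}$)
$u{\left(-9 \right)} \left(\left(78 - 7\right) - 132\right) = 4 \left(-9\right)^{2} \left(\left(78 - 7\right) - 132\right) = 4 \cdot 81 \left(\left(78 - 7\right) - 132\right) = 324 \left(71 - 132\right) = 324 \left(-61\right) = -19764$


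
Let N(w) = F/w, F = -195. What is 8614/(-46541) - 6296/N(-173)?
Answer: -50694509258/9075495 ≈ -5585.9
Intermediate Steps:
N(w) = -195/w
8614/(-46541) - 6296/N(-173) = 8614/(-46541) - 6296/((-195/(-173))) = 8614*(-1/46541) - 6296/((-195*(-1/173))) = -8614/46541 - 6296/195/173 = -8614/46541 - 6296*173/195 = -8614/46541 - 1089208/195 = -50694509258/9075495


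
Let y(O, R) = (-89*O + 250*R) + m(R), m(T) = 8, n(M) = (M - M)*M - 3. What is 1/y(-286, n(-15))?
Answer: 1/24712 ≈ 4.0466e-5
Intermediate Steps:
n(M) = -3 (n(M) = 0*M - 3 = 0 - 3 = -3)
y(O, R) = 8 - 89*O + 250*R (y(O, R) = (-89*O + 250*R) + 8 = 8 - 89*O + 250*R)
1/y(-286, n(-15)) = 1/(8 - 89*(-286) + 250*(-3)) = 1/(8 + 25454 - 750) = 1/24712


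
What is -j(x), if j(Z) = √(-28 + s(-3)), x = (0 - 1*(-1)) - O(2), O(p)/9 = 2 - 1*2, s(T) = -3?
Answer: -I*√31 ≈ -5.5678*I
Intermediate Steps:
O(p) = 0 (O(p) = 9*(2 - 1*2) = 9*(2 - 2) = 9*0 = 0)
x = 1 (x = (0 - 1*(-1)) - 1*0 = (0 + 1) + 0 = 1 + 0 = 1)
j(Z) = I*√31 (j(Z) = √(-28 - 3) = √(-31) = I*√31)
-j(x) = -I*√31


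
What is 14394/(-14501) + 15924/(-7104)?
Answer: -27764075/8584592 ≈ -3.2342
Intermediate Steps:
14394/(-14501) + 15924/(-7104) = 14394*(-1/14501) + 15924*(-1/7104) = -14394/14501 - 1327/592 = -27764075/8584592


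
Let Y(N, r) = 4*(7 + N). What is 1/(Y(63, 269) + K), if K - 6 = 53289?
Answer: 1/53575 ≈ 1.8665e-5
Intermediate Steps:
Y(N, r) = 28 + 4*N
K = 53295 (K = 6 + 53289 = 53295)
1/(Y(63, 269) + K) = 1/((28 + 4*63) + 53295) = 1/((28 + 252) + 53295) = 1/(280 + 53295) = 1/53575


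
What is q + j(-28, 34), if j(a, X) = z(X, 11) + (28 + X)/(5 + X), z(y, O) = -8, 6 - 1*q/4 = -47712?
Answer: 7443758/39 ≈ 1.9087e+5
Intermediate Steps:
q = 190872 (q = 24 - 4*(-47712) = 24 + 190848 = 190872)
j(a, X) = -8 + (28 + X)/(5 + X)
q + j(-28, 34) = 190872 + (-12 - 7*34)/(5 + 34) = 190872 + (-12 - 238)/39 = 190872 + (1/39)*(-250) = 190872 - 250/39 = 7443758/39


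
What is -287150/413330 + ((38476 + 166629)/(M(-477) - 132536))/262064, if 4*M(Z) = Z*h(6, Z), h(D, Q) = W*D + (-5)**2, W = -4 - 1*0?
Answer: -58721264005865/84523955880364 ≈ -0.69473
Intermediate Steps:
W = -4 (W = -4 + 0 = -4)
h(D, Q) = 25 - 4*D (h(D, Q) = -4*D + (-5)**2 = -4*D + 25 = 25 - 4*D)
M(Z) = Z/4 (M(Z) = (Z*(25 - 4*6))/4 = (Z*(25 - 24))/4 = (Z*1)/4 = Z/4)
-287150/413330 + ((38476 + 166629)/(M(-477) - 132536))/262064 = -287150/413330 + ((38476 + 166629)/((1/4)*(-477) - 132536))/262064 = -287150*1/413330 + (205105/(-477/4 - 132536))*(1/262064) = -28715/41333 + (205105/(-530621/4))*(1/262064) = -28715/41333 + (205105*(-4/530621))*(1/262064) = -28715/41333 - 48260/31213*1/262064 = -28715/41333 - 12065/2044950908 = -58721264005865/84523955880364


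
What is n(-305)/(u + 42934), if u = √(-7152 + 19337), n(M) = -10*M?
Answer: 130948700/1843316171 - 3050*√12185/1843316171 ≈ 0.070857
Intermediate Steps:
u = √12185 ≈ 110.39
n(-305)/(u + 42934) = (-10*(-305))/(√12185 + 42934) = 3050/(42934 + √12185)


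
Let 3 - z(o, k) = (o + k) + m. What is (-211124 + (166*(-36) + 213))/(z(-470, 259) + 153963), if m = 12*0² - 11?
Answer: -216887/154188 ≈ -1.4066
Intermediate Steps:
m = -11 (m = 12*0 - 11 = 0 - 11 = -11)
z(o, k) = 14 - k - o (z(o, k) = 3 - ((o + k) - 11) = 3 - ((k + o) - 11) = 3 - (-11 + k + o) = 3 + (11 - k - o) = 14 - k - o)
(-211124 + (166*(-36) + 213))/(z(-470, 259) + 153963) = (-211124 + (166*(-36) + 213))/((14 - 1*259 - 1*(-470)) + 153963) = (-211124 + (-5976 + 213))/((14 - 259 + 470) + 153963) = (-211124 - 5763)/(225 + 153963) = -216887/154188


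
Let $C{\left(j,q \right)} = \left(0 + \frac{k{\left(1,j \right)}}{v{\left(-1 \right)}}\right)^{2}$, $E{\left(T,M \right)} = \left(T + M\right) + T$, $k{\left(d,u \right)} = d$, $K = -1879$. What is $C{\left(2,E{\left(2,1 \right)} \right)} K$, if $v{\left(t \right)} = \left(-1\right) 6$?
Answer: $- \frac{1879}{36} \approx -52.194$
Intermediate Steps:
$E{\left(T,M \right)} = M + 2 T$ ($E{\left(T,M \right)} = \left(M + T\right) + T = M + 2 T$)
$v{\left(t \right)} = -6$
$C{\left(j,q \right)} = \frac{1}{36}$ ($C{\left(j,q \right)} = \left(0 + 1 \frac{1}{-6}\right)^{2} = \left(0 + 1 \left(- \frac{1}{6}\right)\right)^{2} = \left(0 - \frac{1}{6}\right)^{2} = \left(- \frac{1}{6}\right)^{2} = \frac{1}{36}$)
$C{\left(2,E{\left(2,1 \right)} \right)} K = \frac{1}{36} \left(-1879\right) = - \frac{1879}{36}$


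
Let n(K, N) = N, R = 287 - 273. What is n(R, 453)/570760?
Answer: 453/570760 ≈ 0.00079368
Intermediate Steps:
R = 14
n(R, 453)/570760 = 453/570760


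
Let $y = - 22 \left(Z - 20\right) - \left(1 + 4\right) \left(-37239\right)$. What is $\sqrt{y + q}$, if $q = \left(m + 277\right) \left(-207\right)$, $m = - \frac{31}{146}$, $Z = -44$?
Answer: $\frac{\sqrt{2777644306}}{146} \approx 360.98$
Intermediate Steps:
$m = - \frac{31}{146}$ ($m = \left(-31\right) \frac{1}{146} = - \frac{31}{146} \approx -0.21233$)
$q = - \frac{8365077}{146}$ ($q = \left(- \frac{31}{146} + 277\right) \left(-207\right) = \frac{40411}{146} \left(-207\right) = - \frac{8365077}{146} \approx -57295.0$)
$y = 187603$ ($y = - 22 \left(-44 - 20\right) - \left(1 + 4\right) \left(-37239\right) = \left(-22\right) \left(-64\right) - 5 \left(-37239\right) = 1408 - -186195 = 1408 + 186195 = 187603$)
$\sqrt{y + q} = \sqrt{187603 - \frac{8365077}{146}} = \sqrt{\frac{19024961}{146}} = \frac{\sqrt{2777644306}}{146}$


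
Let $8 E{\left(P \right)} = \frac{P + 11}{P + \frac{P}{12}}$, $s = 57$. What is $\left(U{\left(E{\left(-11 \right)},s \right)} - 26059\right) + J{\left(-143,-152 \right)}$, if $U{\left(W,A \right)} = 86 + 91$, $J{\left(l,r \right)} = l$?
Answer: $-26025$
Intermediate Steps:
$E{\left(P \right)} = \frac{3 \left(11 + P\right)}{26 P}$ ($E{\left(P \right)} = \frac{\left(P + 11\right) \frac{1}{P + \frac{P}{12}}}{8} = \frac{\left(11 + P\right) \frac{1}{P + P \frac{1}{12}}}{8} = \frac{\left(11 + P\right) \frac{1}{P + \frac{P}{12}}}{8} = \frac{\left(11 + P\right) \frac{1}{\frac{13}{12} P}}{8} = \frac{\left(11 + P\right) \frac{12}{13 P}}{8} = \frac{\frac{12}{13} \frac{1}{P} \left(11 + P\right)}{8} = \frac{3 \left(11 + P\right)}{26 P}$)
$U{\left(W,A \right)} = 177$
$\left(U{\left(E{\left(-11 \right)},s \right)} - 26059\right) + J{\left(-143,-152 \right)} = \left(177 - 26059\right) - 143 = -25882 - 143 = -26025$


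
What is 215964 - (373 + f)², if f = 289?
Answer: -222280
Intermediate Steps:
215964 - (373 + f)² = 215964 - (373 + 289)² = 215964 - 1*662² = 215964 - 1*438244 = 215964 - 438244 = -222280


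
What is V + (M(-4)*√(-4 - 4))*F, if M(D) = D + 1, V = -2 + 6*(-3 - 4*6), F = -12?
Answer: -164 + 72*I*√2 ≈ -164.0 + 101.82*I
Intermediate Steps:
V = -164 (V = -2 + 6*(-3 - 24) = -2 + 6*(-27) = -2 - 162 = -164)
M(D) = 1 + D
V + (M(-4)*√(-4 - 4))*F = -164 + ((1 - 4)*√(-4 - 4))*(-12) = -164 - 6*I*√2*(-12) = -164 + 72*I*√2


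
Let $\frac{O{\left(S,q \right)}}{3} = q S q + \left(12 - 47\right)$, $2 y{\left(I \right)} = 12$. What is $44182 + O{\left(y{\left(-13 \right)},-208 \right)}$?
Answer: $822829$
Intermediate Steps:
$y{\left(I \right)} = 6$ ($y{\left(I \right)} = \frac{1}{2} \cdot 12 = 6$)
$O{\left(S,q \right)} = -105 + 3 S q^{2}$ ($O{\left(S,q \right)} = 3 \left(q S q + \left(12 - 47\right)\right) = 3 \left(S q q + \left(12 - 47\right)\right) = 3 \left(S q^{2} - 35\right) = 3 \left(-35 + S q^{2}\right) = -105 + 3 S q^{2}$)
$44182 + O{\left(y{\left(-13 \right)},-208 \right)} = 44182 - \left(105 - 18 \left(-208\right)^{2}\right) = 44182 - \left(105 - 778752\right) = 44182 + \left(-105 + 778752\right) = 44182 + 778647 = 822829$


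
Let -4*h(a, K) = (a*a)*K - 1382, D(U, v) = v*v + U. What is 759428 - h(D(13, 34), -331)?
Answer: -449295361/4 ≈ -1.1232e+8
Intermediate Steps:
D(U, v) = U + v² (D(U, v) = v² + U = U + v²)
h(a, K) = 691/2 - K*a²/4 (h(a, K) = -((a*a)*K - 1382)/4 = -(a²*K - 1382)/4 = -(K*a² - 1382)/4 = -(-1382 + K*a²)/4 = 691/2 - K*a²/4)
759428 - h(D(13, 34), -331) = 759428 - (691/2 - ¼*(-331)*(13 + 34²)²) = 759428 - (691/2 - ¼*(-331)*(13 + 1156)²) = 759428 - (691/2 - ¼*(-331)*1169²) = 759428 - (691/2 - ¼*(-331)*1366561) = 759428 - (691/2 + 452331691/4) = 759428 - 1*452333073/4 = 759428 - 452333073/4 = -449295361/4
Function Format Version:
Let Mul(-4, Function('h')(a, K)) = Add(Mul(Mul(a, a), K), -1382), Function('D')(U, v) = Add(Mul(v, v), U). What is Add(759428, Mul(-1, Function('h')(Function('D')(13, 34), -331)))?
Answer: Rational(-449295361, 4) ≈ -1.1232e+8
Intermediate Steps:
Function('D')(U, v) = Add(U, Pow(v, 2)) (Function('D')(U, v) = Add(Pow(v, 2), U) = Add(U, Pow(v, 2)))
Function('h')(a, K) = Add(Rational(691, 2), Mul(Rational(-1, 4), K, Pow(a, 2))) (Function('h')(a, K) = Mul(Rational(-1, 4), Add(Mul(Mul(a, a), K), -1382)) = Mul(Rational(-1, 4), Add(Mul(Pow(a, 2), K), -1382)) = Mul(Rational(-1, 4), Add(Mul(K, Pow(a, 2)), -1382)) = Mul(Rational(-1, 4), Add(-1382, Mul(K, Pow(a, 2)))) = Add(Rational(691, 2), Mul(Rational(-1, 4), K, Pow(a, 2))))
Add(759428, Mul(-1, Function('h')(Function('D')(13, 34), -331))) = Add(759428, Mul(-1, Add(Rational(691, 2), Mul(Rational(-1, 4), -331, Pow(Add(13, Pow(34, 2)), 2))))) = Add(759428, Mul(-1, Add(Rational(691, 2), Mul(Rational(-1, 4), -331, Pow(Add(13, 1156), 2))))) = Add(759428, Mul(-1, Add(Rational(691, 2), Mul(Rational(-1, 4), -331, Pow(1169, 2))))) = Add(759428, Mul(-1, Add(Rational(691, 2), Mul(Rational(-1, 4), -331, 1366561)))) = Add(759428, Mul(-1, Add(Rational(691, 2), Rational(452331691, 4)))) = Add(759428, Mul(-1, Rational(452333073, 4))) = Add(759428, Rational(-452333073, 4)) = Rational(-449295361, 4)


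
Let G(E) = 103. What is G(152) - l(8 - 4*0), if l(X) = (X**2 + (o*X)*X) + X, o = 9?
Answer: -545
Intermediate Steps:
l(X) = X + 10*X**2 (l(X) = (X**2 + (9*X)*X) + X = (X**2 + 9*X**2) + X = 10*X**2 + X = X + 10*X**2)
G(152) - l(8 - 4*0) = 103 - (8 - 4*0)*(1 + 10*(8 - 4*0)) = 103 - (8 + 0)*(1 + 10*(8 + 0)) = 103 - 8*(1 + 10*8) = 103 - 8*(1 + 80) = 103 - 8*81 = 103 - 1*648 = 103 - 648 = -545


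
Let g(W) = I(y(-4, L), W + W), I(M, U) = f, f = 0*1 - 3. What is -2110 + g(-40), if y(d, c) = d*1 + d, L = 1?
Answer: -2113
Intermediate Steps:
y(d, c) = 2*d (y(d, c) = d + d = 2*d)
f = -3 (f = 0 - 3 = -3)
I(M, U) = -3
g(W) = -3
-2110 + g(-40) = -2110 - 3 = -2113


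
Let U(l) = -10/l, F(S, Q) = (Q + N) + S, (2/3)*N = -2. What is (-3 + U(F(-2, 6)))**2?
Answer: 169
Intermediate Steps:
N = -3 (N = (3/2)*(-2) = -3)
F(S, Q) = -3 + Q + S (F(S, Q) = (Q - 3) + S = (-3 + Q) + S = -3 + Q + S)
(-3 + U(F(-2, 6)))**2 = (-3 - 10/(-3 + 6 - 2))**2 = (-3 - 10/1)**2 = (-3 - 10*1)**2 = (-3 - 10)**2 = (-13)**2 = 169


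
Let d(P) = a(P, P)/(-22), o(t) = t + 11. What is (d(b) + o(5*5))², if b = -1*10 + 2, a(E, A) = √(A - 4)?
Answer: (396 - I*√3)²/121 ≈ 1296.0 - 11.337*I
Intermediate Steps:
a(E, A) = √(-4 + A)
b = -8 (b = -10 + 2 = -8)
o(t) = 11 + t
d(P) = -√(-4 + P)/22 (d(P) = √(-4 + P)/(-22) = √(-4 + P)*(-1/22) = -√(-4 + P)/22)
(d(b) + o(5*5))² = (-√(-4 - 8)/22 + (11 + 5*5))² = (-I*√3/11 + (11 + 25))² = (-I*√3/11 + 36)² = (36 - I*√3/11)²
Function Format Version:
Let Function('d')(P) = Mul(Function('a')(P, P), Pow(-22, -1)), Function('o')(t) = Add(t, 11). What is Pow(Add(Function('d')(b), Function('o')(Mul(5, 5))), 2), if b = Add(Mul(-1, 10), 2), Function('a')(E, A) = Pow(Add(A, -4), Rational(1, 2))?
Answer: Mul(Rational(1, 121), Pow(Add(396, Mul(-1, I, Pow(3, Rational(1, 2)))), 2)) ≈ Add(1296.0, Mul(-11.337, I))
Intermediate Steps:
Function('a')(E, A) = Pow(Add(-4, A), Rational(1, 2))
b = -8 (b = Add(-10, 2) = -8)
Function('o')(t) = Add(11, t)
Function('d')(P) = Mul(Rational(-1, 22), Pow(Add(-4, P), Rational(1, 2))) (Function('d')(P) = Mul(Pow(Add(-4, P), Rational(1, 2)), Pow(-22, -1)) = Mul(Pow(Add(-4, P), Rational(1, 2)), Rational(-1, 22)) = Mul(Rational(-1, 22), Pow(Add(-4, P), Rational(1, 2))))
Pow(Add(Function('d')(b), Function('o')(Mul(5, 5))), 2) = Pow(Add(Mul(Rational(-1, 22), Pow(Add(-4, -8), Rational(1, 2))), Add(11, Mul(5, 5))), 2) = Pow(Add(Mul(Rational(-1, 22), Pow(-12, Rational(1, 2))), Add(11, 25)), 2) = Pow(Add(Mul(Rational(-1, 22), Mul(2, I, Pow(3, Rational(1, 2)))), 36), 2) = Pow(Add(Mul(Rational(-1, 11), I, Pow(3, Rational(1, 2))), 36), 2) = Pow(Add(36, Mul(Rational(-1, 11), I, Pow(3, Rational(1, 2)))), 2)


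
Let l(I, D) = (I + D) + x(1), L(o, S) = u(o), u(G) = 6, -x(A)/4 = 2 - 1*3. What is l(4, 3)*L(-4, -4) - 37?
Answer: 29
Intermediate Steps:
x(A) = 4 (x(A) = -4*(2 - 1*3) = -4*(2 - 3) = -4*(-1) = 4)
L(o, S) = 6
l(I, D) = 4 + D + I (l(I, D) = (I + D) + 4 = (D + I) + 4 = 4 + D + I)
l(4, 3)*L(-4, -4) - 37 = (4 + 3 + 4)*6 - 37 = 11*6 - 37 = 66 - 37 = 29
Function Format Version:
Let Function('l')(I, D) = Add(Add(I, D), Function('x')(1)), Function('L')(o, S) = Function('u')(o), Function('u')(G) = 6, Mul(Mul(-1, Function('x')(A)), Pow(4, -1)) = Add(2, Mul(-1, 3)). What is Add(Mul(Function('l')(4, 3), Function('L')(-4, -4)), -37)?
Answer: 29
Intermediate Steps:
Function('x')(A) = 4 (Function('x')(A) = Mul(-4, Add(2, Mul(-1, 3))) = Mul(-4, Add(2, -3)) = Mul(-4, -1) = 4)
Function('L')(o, S) = 6
Function('l')(I, D) = Add(4, D, I) (Function('l')(I, D) = Add(Add(I, D), 4) = Add(Add(D, I), 4) = Add(4, D, I))
Add(Mul(Function('l')(4, 3), Function('L')(-4, -4)), -37) = Add(Mul(Add(4, 3, 4), 6), -37) = Add(Mul(11, 6), -37) = Add(66, -37) = 29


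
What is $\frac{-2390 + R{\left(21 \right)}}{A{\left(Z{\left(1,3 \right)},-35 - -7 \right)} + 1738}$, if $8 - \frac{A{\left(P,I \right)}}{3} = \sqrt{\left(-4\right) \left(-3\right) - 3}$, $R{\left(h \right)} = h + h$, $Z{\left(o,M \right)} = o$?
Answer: $- \frac{2348}{1753} \approx -1.3394$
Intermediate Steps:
$R{\left(h \right)} = 2 h$
$A{\left(P,I \right)} = 15$ ($A{\left(P,I \right)} = 24 - 3 \sqrt{\left(-4\right) \left(-3\right) - 3} = 24 - 3 \sqrt{12 - 3} = 24 - 3 \sqrt{9} = 24 - 9 = 15$)
$\frac{-2390 + R{\left(21 \right)}}{A{\left(Z{\left(1,3 \right)},-35 - -7 \right)} + 1738} = \frac{-2390 + 2 \cdot 21}{15 + 1738} = \frac{-2390 + 42}{1753} = \left(-2348\right) \frac{1}{1753} = - \frac{2348}{1753}$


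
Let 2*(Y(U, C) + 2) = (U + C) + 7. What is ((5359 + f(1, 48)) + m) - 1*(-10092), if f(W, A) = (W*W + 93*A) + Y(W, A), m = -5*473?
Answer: 17577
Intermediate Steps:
Y(U, C) = 3/2 + C/2 + U/2 (Y(U, C) = -2 + ((U + C) + 7)/2 = -2 + ((C + U) + 7)/2 = -2 + (7 + C + U)/2 = -2 + (7/2 + C/2 + U/2) = 3/2 + C/2 + U/2)
m = -2365
f(W, A) = 3/2 + W**2 + W/2 + 187*A/2 (f(W, A) = (W*W + 93*A) + (3/2 + A/2 + W/2) = (W**2 + 93*A) + (3/2 + A/2 + W/2) = 3/2 + W**2 + W/2 + 187*A/2)
((5359 + f(1, 48)) + m) - 1*(-10092) = ((5359 + (3/2 + 1**2 + (1/2)*1 + (187/2)*48)) - 2365) - 1*(-10092) = ((5359 + (3/2 + 1 + 1/2 + 4488)) - 2365) + 10092 = ((5359 + 4491) - 2365) + 10092 = (9850 - 2365) + 10092 = 7485 + 10092 = 17577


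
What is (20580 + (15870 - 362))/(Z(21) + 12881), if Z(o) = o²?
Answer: 18044/6661 ≈ 2.7089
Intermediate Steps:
(20580 + (15870 - 362))/(Z(21) + 12881) = (20580 + (15870 - 362))/(21² + 12881) = (20580 + 15508)/(441 + 12881) = 36088/13322 = 36088*(1/13322) = 18044/6661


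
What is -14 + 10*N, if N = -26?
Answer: -274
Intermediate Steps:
-14 + 10*N = -14 + 10*(-26) = -14 - 260 = -274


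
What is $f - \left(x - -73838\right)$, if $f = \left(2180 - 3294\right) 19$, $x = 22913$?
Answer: $-117917$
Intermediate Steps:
$f = -21166$ ($f = \left(-1114\right) 19 = -21166$)
$f - \left(x - -73838\right) = -21166 - \left(22913 - -73838\right) = -21166 - \left(22913 + 73838\right) = -21166 - 96751 = -117917$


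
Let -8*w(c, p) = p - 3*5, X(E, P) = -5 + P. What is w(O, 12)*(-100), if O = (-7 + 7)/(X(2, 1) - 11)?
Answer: -75/2 ≈ -37.500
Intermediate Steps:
O = 0 (O = (-7 + 7)/((-5 + 1) - 11) = 0/(-4 - 11) = 0/(-15) = 0*(-1/15) = 0)
w(c, p) = 15/8 - p/8 (w(c, p) = -(p - 3*5)/8 = -(p - 15)/8 = -(-15 + p)/8 = 15/8 - p/8)
w(O, 12)*(-100) = (15/8 - ⅛*12)*(-100) = (15/8 - 3/2)*(-100) = (3/8)*(-100) = -75/2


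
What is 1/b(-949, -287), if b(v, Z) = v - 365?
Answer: -1/1314 ≈ -0.00076103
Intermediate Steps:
b(v, Z) = -365 + v
1/b(-949, -287) = 1/(-365 - 949) = 1/(-1314) = -1/1314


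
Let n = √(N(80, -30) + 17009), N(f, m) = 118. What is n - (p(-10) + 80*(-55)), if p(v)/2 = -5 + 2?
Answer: 4406 + 3*√1903 ≈ 4536.9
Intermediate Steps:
n = 3*√1903 (n = √(118 + 17009) = √17127 = 3*√1903 ≈ 130.87)
p(v) = -6 (p(v) = 2*(-5 + 2) = 2*(-3) = -6)
n - (p(-10) + 80*(-55)) = 3*√1903 - (-6 + 80*(-55)) = 3*√1903 - (-6 - 4400) = 3*√1903 - 1*(-4406) = 3*√1903 + 4406 = 4406 + 3*√1903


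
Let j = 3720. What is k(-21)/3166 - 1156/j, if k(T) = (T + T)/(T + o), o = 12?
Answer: -455317/1472190 ≈ -0.30928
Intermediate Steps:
k(T) = 2*T/(12 + T) (k(T) = (T + T)/(T + 12) = (2*T)/(12 + T) = 2*T/(12 + T))
k(-21)/3166 - 1156/j = (2*(-21)/(12 - 21))/3166 - 1156/3720 = (2*(-21)/(-9))*(1/3166) - 1156*1/3720 = (2*(-21)*(-⅑))*(1/3166) - 289/930 = (14/3)*(1/3166) - 289/930 = 7/4749 - 289/930 = -455317/1472190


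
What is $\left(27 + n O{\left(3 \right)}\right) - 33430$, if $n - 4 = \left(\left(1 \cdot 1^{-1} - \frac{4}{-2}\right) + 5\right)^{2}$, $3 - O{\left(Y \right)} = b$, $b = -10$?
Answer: $-32519$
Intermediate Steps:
$O{\left(Y \right)} = 13$ ($O{\left(Y \right)} = 3 - -10 = 3 + 10 = 13$)
$n = 68$ ($n = 4 + \left(\left(1 \cdot 1^{-1} - \frac{4}{-2}\right) + 5\right)^{2} = 4 + \left(\left(1 \cdot 1 - -2\right) + 5\right)^{2} = 4 + \left(\left(1 + 2\right) + 5\right)^{2} = 4 + \left(3 + 5\right)^{2} = 4 + 8^{2} = 4 + 64 = 68$)
$\left(27 + n O{\left(3 \right)}\right) - 33430 = \left(27 + 68 \cdot 13\right) - 33430 = \left(27 + 884\right) - 33430 = 911 - 33430 = -32519$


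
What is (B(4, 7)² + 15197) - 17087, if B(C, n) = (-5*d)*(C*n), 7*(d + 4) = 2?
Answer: 268510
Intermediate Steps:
d = -26/7 (d = -4 + (⅐)*2 = -4 + 2/7 = -26/7 ≈ -3.7143)
B(C, n) = 130*C*n/7 (B(C, n) = (-5*(-26/7))*(C*n) = 130*(C*n)/7 = 130*C*n/7)
(B(4, 7)² + 15197) - 17087 = (((130/7)*4*7)² + 15197) - 17087 = (520² + 15197) - 17087 = (270400 + 15197) - 17087 = 285597 - 17087 = 268510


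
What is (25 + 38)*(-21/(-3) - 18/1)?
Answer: -693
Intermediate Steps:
(25 + 38)*(-21/(-3) - 18/1) = 63*(-21*(-1/3) - 18*1) = 63*(7 - 18) = 63*(-11) = -693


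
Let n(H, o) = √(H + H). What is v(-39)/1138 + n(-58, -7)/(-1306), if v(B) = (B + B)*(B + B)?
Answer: 3042/569 - I*√29/653 ≈ 5.3462 - 0.0082468*I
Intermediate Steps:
n(H, o) = √2*√H (n(H, o) = √(2*H) = √2*√H)
v(B) = 4*B² (v(B) = (2*B)*(2*B) = 4*B²)
v(-39)/1138 + n(-58, -7)/(-1306) = (4*(-39)²)/1138 + (√2*√(-58))/(-1306) = (4*1521)*(1/1138) + (√2*(I*√58))*(-1/1306) = 6084*(1/1138) + (2*I*√29)*(-1/1306) = 3042/569 - I*√29/653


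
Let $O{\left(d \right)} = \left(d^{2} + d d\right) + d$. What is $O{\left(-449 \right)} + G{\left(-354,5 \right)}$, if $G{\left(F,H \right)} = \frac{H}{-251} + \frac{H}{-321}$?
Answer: $\frac{32450209103}{80571} \approx 4.0275 \cdot 10^{5}$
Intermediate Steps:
$O{\left(d \right)} = d + 2 d^{2}$ ($O{\left(d \right)} = \left(d^{2} + d^{2}\right) + d = 2 d^{2} + d = d + 2 d^{2}$)
$G{\left(F,H \right)} = - \frac{572 H}{80571}$ ($G{\left(F,H \right)} = H \left(- \frac{1}{251}\right) + H \left(- \frac{1}{321}\right) = - \frac{H}{251} - \frac{H}{321} = - \frac{572 H}{80571}$)
$O{\left(-449 \right)} + G{\left(-354,5 \right)} = - 449 \left(1 + 2 \left(-449\right)\right) - \frac{2860}{80571} = - 449 \left(1 - 898\right) - \frac{2860}{80571} = \left(-449\right) \left(-897\right) - \frac{2860}{80571} = 402753 - \frac{2860}{80571} = \frac{32450209103}{80571}$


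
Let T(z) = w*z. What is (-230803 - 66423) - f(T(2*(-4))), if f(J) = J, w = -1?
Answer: -297234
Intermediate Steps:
T(z) = -z
(-230803 - 66423) - f(T(2*(-4))) = (-230803 - 66423) - (-1)*2*(-4) = -297226 - (-1)*(-8) = -297226 - 1*8 = -297226 - 8 = -297234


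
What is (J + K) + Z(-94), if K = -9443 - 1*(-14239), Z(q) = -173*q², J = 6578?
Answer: -1517254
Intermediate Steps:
K = 4796 (K = -9443 + 14239 = 4796)
(J + K) + Z(-94) = (6578 + 4796) - 173*(-94)² = 11374 - 173*8836 = 11374 - 1528628 = -1517254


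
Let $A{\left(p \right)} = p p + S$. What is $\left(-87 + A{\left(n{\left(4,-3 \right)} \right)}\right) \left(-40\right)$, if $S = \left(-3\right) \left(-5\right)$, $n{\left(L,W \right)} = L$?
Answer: $2240$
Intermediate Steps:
$S = 15$
$A{\left(p \right)} = 15 + p^{2}$ ($A{\left(p \right)} = p p + 15 = p^{2} + 15 = 15 + p^{2}$)
$\left(-87 + A{\left(n{\left(4,-3 \right)} \right)}\right) \left(-40\right) = \left(-87 + \left(15 + 4^{2}\right)\right) \left(-40\right) = \left(-87 + \left(15 + 16\right)\right) \left(-40\right) = \left(-87 + 31\right) \left(-40\right) = \left(-56\right) \left(-40\right) = 2240$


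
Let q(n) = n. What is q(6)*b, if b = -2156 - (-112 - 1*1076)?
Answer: -5808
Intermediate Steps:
b = -968 (b = -2156 - (-112 - 1076) = -2156 - 1*(-1188) = -2156 + 1188 = -968)
q(6)*b = 6*(-968) = -5808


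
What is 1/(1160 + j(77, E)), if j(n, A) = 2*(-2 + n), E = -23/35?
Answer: 1/1310 ≈ 0.00076336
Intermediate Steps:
E = -23/35 (E = -23*1/35 = -23/35 ≈ -0.65714)
j(n, A) = -4 + 2*n
1/(1160 + j(77, E)) = 1/(1160 + (-4 + 2*77)) = 1/(1160 + (-4 + 154)) = 1/(1160 + 150) = 1/1310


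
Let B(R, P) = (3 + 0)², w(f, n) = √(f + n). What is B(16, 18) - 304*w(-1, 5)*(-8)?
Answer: 4873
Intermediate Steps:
B(R, P) = 9 (B(R, P) = 3² = 9)
B(16, 18) - 304*w(-1, 5)*(-8) = 9 - 304*√(-1 + 5)*(-8) = 9 - 304*√4*(-8) = 9 - 608*(-8) = 9 - 304*(-16) = 9 + 4864 = 4873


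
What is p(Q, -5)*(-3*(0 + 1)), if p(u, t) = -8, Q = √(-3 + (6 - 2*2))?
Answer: 24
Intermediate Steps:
Q = I (Q = √(-3 + (6 - 4)) = √(-3 + 2) = √(-1) = I ≈ 1.0*I)
p(Q, -5)*(-3*(0 + 1)) = -(-24)*(0 + 1) = -(-24) = -8*(-3) = 24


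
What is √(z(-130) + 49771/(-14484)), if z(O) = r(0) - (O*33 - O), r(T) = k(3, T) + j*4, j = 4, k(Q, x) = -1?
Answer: √43400949/102 ≈ 64.588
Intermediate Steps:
r(T) = 15 (r(T) = -1 + 4*4 = -1 + 16 = 15)
z(O) = 15 - 32*O (z(O) = 15 - (O*33 - O) = 15 - (33*O - O) = 15 - 32*O)
√(z(-130) + 49771/(-14484)) = √((15 - 32*(-130)) + 49771/(-14484)) = √((15 + 4160) + 49771*(-1/14484)) = √(4175 - 701/204) = √(850999/204) = √43400949/102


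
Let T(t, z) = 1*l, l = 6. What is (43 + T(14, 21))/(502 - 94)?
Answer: 49/408 ≈ 0.12010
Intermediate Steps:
T(t, z) = 6 (T(t, z) = 1*6 = 6)
(43 + T(14, 21))/(502 - 94) = (43 + 6)/(502 - 94) = 49/408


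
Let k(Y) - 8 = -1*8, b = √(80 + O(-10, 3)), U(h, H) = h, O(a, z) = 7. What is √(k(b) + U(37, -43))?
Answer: √37 ≈ 6.0828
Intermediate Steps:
b = √87 (b = √(80 + 7) = √87 ≈ 9.3274)
k(Y) = 0 (k(Y) = 8 - 1*8 = 8 - 8 = 0)
√(k(b) + U(37, -43)) = √(0 + 37) = √37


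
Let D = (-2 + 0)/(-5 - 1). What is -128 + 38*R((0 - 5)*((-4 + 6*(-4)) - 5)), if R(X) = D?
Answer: -346/3 ≈ -115.33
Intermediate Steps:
D = ⅓ (D = -2/(-6) = -2*(-⅙) = ⅓ ≈ 0.33333)
R(X) = ⅓
-128 + 38*R((0 - 5)*((-4 + 6*(-4)) - 5)) = -128 + 38*(⅓) = -128 + 38/3 = -346/3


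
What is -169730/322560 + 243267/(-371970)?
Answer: -786681509/666570240 ≈ -1.1802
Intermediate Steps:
-169730/322560 + 243267/(-371970) = -169730*1/322560 + 243267*(-1/371970) = -16973/32256 - 81089/123990 = -786681509/666570240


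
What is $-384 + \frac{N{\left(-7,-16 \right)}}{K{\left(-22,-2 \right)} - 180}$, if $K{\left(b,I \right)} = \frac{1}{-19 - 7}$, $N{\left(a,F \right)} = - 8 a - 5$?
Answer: $- \frac{1798830}{4681} \approx -384.28$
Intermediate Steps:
$N{\left(a,F \right)} = -5 - 8 a$
$K{\left(b,I \right)} = - \frac{1}{26}$ ($K{\left(b,I \right)} = \frac{1}{-26} = - \frac{1}{26}$)
$-384 + \frac{N{\left(-7,-16 \right)}}{K{\left(-22,-2 \right)} - 180} = -384 + \frac{-5 - -56}{- \frac{1}{26} - 180} = -384 + \frac{-5 + 56}{- \frac{4681}{26}} = -384 + 51 \left(- \frac{26}{4681}\right) = -384 - \frac{1326}{4681} = - \frac{1798830}{4681}$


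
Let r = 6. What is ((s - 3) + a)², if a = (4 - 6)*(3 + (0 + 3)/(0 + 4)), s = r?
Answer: 81/4 ≈ 20.250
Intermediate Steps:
s = 6
a = -15/2 (a = -2*(3 + 3/4) = -2*(3 + 3*(¼)) = -2*(3 + ¾) = -2*15/4 = -15/2 ≈ -7.5000)
((s - 3) + a)² = ((6 - 3) - 15/2)² = (3 - 15/2)² = (-9/2)² = 81/4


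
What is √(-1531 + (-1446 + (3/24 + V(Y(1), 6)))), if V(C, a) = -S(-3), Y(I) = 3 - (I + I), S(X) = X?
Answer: I*√47582/4 ≈ 54.533*I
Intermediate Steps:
Y(I) = 3 - 2*I
V(C, a) = 3 (V(C, a) = -1*(-3) = 3)
√(-1531 + (-1446 + (3/24 + V(Y(1), 6)))) = √(-1531 + (-1446 + (3/24 + 3))) = √(-1531 + (-1446 + (3*(1/24) + 3))) = √(-1531 + (-1446 + (⅛ + 3))) = √(-1531 + (-1446 + 25/8)) = √(-1531 - 11543/8) = √(-23791/8) = I*√47582/4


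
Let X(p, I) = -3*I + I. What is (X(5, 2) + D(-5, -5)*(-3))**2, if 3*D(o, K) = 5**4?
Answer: 395641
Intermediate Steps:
D(o, K) = 625/3 (D(o, K) = (1/3)*5**4 = (1/3)*625 = 625/3)
X(p, I) = -2*I
(X(5, 2) + D(-5, -5)*(-3))**2 = (-2*2 + (625/3)*(-3))**2 = (-4 - 625)**2 = (-629)**2 = 395641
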